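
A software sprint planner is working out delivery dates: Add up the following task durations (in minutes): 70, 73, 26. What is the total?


Durations: 70, 73, 26
Running sum: 70
+ 73 = 143
+ 26 = 169
Total duration: 169 minutes
That is 2 hours and 49 minutes

169


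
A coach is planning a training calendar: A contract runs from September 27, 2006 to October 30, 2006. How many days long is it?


Start date: 2006-09-27
End date: 2006-10-30
Sep 2006: +4 days
Oct 2006: +29 days
Total: 33 days

33


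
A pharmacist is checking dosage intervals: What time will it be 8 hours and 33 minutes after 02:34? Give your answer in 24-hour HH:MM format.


Start time: 02:34
Adding: 8 hours 33 minutes
Minutes: 34 + 33 = 67
Minute overflow: 67 >= 60, so carry 1 hour, minutes = 7
Hours: 2 + 8 + 1 = 11
Result: 11:07

11:07


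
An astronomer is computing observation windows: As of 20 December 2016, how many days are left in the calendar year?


Start: December 20, 2016
End: December 31, 2016
Days left in December: 11
Total: 11 days

11


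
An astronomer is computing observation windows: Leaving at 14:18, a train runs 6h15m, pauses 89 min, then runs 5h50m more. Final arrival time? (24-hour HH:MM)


Depart: 14:18
Leg 1: +375 min -> 20:33
Layover: +89 min -> 22:02
Leg 2: +350 min -> 03:52
Total travel: 814 minutes = 13h 34m
Arrival: 03:52

03:52


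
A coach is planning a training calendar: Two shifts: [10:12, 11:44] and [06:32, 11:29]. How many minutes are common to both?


Interval A: [612, 704] minutes from midnight
Interval B: [392, 689] minutes from midnight
Overlap start = max(612, 392) = 612
Overlap end = min(704, 689) = 689
Overlap = 689 - 612 = 77 minutes

77


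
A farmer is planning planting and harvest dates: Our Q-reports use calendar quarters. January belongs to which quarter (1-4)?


Month: January (month 1)
Q1: January-March (months 1-3)
Q2: April-June (months 4-6)
Q3: July-September (months 7-9)
Q4: October-December (months 10-12)
Month 1 falls in Q1

1


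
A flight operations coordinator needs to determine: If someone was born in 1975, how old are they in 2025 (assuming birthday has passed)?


Birth year: 1975
Current year: 2025
Age = current year - birth year
Age = 2025 - 1975 = 50

50


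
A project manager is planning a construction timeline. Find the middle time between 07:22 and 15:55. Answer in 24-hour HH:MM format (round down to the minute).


Start time: 07:22 = 442 minutes from midnight
End time: 15:55 = 955 minutes from midnight
Sum: 442 + 955 = 1397
Midpoint: 1397 / 2 = 698 minutes
Convert: 698 / 60 = 11 hours, 38 minutes
Result: 11:38

11:38


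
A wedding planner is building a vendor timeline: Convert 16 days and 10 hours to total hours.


Days: 16
Extra hours: 10
Hours per day: 24
Days to hours: 16 x 24 = 384
Total: 384 + 10 = 394

394


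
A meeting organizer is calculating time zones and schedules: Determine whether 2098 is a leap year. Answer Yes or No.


Year: 2098
Divisible by 4? 2098 / 4 = 524.5 -> No
Not divisible by 4, so NOT a leap year

No


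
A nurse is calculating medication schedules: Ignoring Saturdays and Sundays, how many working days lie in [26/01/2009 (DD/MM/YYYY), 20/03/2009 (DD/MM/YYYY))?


Start: 2009-01-26 (Monday)
End (exclusive): 2009-03-20 (Friday)
Total calendar days: 53
Full weeks: 53 // 7 = 7 -> 35 weekdays
Remaining 4 days starting on Monday:
  Mon(w), Tue(w), Wed(w), Thu(w) -> 4 weekdays
Total business days: 35 + 4 = 39

39


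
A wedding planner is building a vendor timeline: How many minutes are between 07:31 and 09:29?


Start time: 07:31 = 451 minutes from midnight
End time: 09:29 = 569 minutes from midnight
Difference: 569 - 451 = 118 minutes
That is 1 hours and 58 minutes

118


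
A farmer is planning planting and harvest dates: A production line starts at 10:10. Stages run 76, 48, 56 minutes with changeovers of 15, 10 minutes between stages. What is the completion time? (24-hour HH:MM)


Start: 10:10 = 610 min from midnight
  after task 1 (76 min): 11:26
  after break (15 min): 11:41
  after task 2 (48 min): 12:29
  after break (10 min): 12:39
  after task 3 (56 min): 13:35
Total elapsed: 205 minutes
End time: 13:35

13:35


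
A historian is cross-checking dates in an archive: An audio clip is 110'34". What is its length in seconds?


Minutes: 110
Seconds: 34
Convert minutes to seconds: 110 x 60 = 6600
Add remaining seconds: 6600 + 34 = 6634

6634


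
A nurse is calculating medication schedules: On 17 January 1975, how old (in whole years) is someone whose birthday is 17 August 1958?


Birth: 1958-08-17
Reference: 1975-01-17
Year difference: 1975 - 1958 = 17
Has birthday (08-17) occurred by 01-17? No
Birthday not yet reached this year -> subtract 1
Age in full years: 16

16


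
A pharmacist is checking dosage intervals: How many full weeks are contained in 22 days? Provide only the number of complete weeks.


Total days: 22
Days per week: 7
Division: 22 / 7 = 3 remainder 1
Complete weeks: 3
Remaining days: 1

3


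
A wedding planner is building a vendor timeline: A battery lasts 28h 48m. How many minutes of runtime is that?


Hours: 28
Extra minutes: 48
Minutes per hour: 60
Hours to minutes: 28 x 60 = 1680
Total: 1680 + 48 = 1728

1728


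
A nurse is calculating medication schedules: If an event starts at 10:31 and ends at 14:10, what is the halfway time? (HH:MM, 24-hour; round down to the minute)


Start time: 10:31 = 631 minutes from midnight
End time: 14:10 = 850 minutes from midnight
Sum: 631 + 850 = 1481
Midpoint: 1481 / 2 = 740 minutes
Convert: 740 / 60 = 12 hours, 20 minutes
Result: 12:20

12:20


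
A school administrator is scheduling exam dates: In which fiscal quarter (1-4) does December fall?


Month: December (month 12)
Q1: January-March (months 1-3)
Q2: April-June (months 4-6)
Q3: July-September (months 7-9)
Q4: October-December (months 10-12)
Month 12 falls in Q4

4


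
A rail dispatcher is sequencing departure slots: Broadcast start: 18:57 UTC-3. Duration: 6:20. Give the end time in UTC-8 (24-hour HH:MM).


Start: 18:57 in UTC-3
Step 1 - add duration:
  minutes: 57 + 20 = 77 (carry 1h)
  hours: 18 + 6 + 1 = 25
  end in UTC-3: 01:17
Step 2 - convert UTC-3 -> UTC-8:
  offset difference: -8 - (-3) = -5 hours
  1 + (-5) = -4 -> mod 24 = 20
Result: 20:17 in UTC-8

20:17


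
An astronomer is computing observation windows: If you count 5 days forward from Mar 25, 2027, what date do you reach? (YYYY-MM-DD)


Start: 2027-03-25
Adding 5 days
Days remaining in March: 6
Result: 2027-03-30

2027-03-30


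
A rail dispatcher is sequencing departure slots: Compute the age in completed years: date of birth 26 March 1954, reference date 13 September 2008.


Birth: 1954-03-26
Reference: 2008-09-13
Year difference: 2008 - 1954 = 54
Has birthday (03-26) occurred by 09-13? Yes
Age in full years: 54

54


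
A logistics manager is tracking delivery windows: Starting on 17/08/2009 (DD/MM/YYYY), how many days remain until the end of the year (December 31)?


Start: August 17, 2009
End: December 31, 2009
Days left in August: 14
September: 30
October: 31
November: 30
December: 31
Sum of remaining months: 122
Total: 14 + 122 = 136

136


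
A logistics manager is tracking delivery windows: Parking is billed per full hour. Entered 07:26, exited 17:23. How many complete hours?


Start: 07:26
End: 17:23
Hour difference: 17 - 7 = 10 hours
Minute difference: 23 - 26 = -3 minutes
Total minutes: 597
Complete hours: 597 / 60 = 9 (remainder 57)

9


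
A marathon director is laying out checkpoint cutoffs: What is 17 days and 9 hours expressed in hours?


Days: 17
Extra hours: 9
Hours per day: 24
Days to hours: 17 x 24 = 408
Total: 408 + 9 = 417

417


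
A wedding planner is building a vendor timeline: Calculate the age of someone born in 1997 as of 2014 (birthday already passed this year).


Birth year: 1997
Current year: 2014
Age = current year - birth year
Age = 2014 - 1997 = 17

17


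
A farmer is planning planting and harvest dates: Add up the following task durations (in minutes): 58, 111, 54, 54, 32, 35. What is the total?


Durations: 58, 111, 54, 54, 32, 35
Running sum: 58
+ 111 = 169
+ 54 = 223
+ 54 = 277
+ 32 = 309
+ 35 = 344
Total duration: 344 minutes
That is 5 hours and 44 minutes

344


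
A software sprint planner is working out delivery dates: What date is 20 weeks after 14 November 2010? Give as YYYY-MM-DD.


Start: 2010-11-14
Weeks to add: 20
Convert to days: 20 x 7 = 140 days
Add 140 days to 2010-11-14
Result: 2011-04-03

2011-04-03


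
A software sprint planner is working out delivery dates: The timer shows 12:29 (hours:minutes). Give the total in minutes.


Hours: 12
Minutes: 29
Convert hours to minutes: 12 x 60 = 720
Add remaining minutes: 720 + 29 = 749

749


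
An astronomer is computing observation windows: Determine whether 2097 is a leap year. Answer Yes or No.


Year: 2097
Divisible by 4? 2097 / 4 = 524.25 -> No
Not divisible by 4, so NOT a leap year

No


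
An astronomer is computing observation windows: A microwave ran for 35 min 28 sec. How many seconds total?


Minutes: 35
Extra seconds: 28
Seconds per minute: 60
Minutes to seconds: 35 x 60 = 2100
Total: 2100 + 28 = 2128

2128


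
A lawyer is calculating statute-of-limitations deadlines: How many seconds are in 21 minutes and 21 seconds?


Minutes: 21
Seconds: 21
Convert minutes to seconds: 21 x 60 = 1260
Add remaining seconds: 1260 + 21 = 1281

1281


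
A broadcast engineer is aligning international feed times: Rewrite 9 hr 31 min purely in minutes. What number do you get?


Hours: 9
Extra minutes: 31
Minutes per hour: 60
Hours to minutes: 9 x 60 = 540
Total: 540 + 31 = 571

571


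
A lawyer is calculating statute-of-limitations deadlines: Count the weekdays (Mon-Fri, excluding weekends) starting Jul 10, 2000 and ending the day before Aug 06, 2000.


Start: 2000-07-10 (Monday)
End (exclusive): 2000-08-06 (Sunday)
Total calendar days: 27
Full weeks: 27 // 7 = 3 -> 15 weekdays
Remaining 6 days starting on Monday:
  Mon(w), Tue(w), Wed(w), Thu(w), Fri(w), Sat(-) -> 5 weekdays
Total business days: 15 + 5 = 20

20


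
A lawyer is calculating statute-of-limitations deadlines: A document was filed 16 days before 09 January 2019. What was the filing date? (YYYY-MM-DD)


Start: 2019-01-09
Subtracting 16 days
Days already passed in January: 9
After going back through January: 7 more days to subtract
December 2018 has 31 days, need 7
Result: 2018-12-24

2018-12-24


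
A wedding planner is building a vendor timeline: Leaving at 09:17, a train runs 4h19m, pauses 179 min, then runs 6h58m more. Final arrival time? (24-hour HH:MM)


Depart: 09:17
Leg 1: +259 min -> 13:36
Layover: +179 min -> 16:35
Leg 2: +418 min -> 23:33
Total travel: 856 minutes = 14h 16m
Arrival: 23:33

23:33


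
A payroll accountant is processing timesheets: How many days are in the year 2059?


Year: 2059
Check leap year rules:
Divisible by 4? No
2059 is not a leap year
Days: 365

365


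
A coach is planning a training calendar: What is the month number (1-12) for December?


Calendar month order:
11. November
12. December <--
December is month number 12

12


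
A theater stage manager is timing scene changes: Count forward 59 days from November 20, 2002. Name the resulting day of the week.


Start: 2002-11-20 (Wednesday)
Step 1 - find target date: add 59 days
  2002-11-20 + 59 days = 2003-01-18
Step 2 - day of week:
  59 mod 7 = 3
  Wednesday + 3 days -> Saturday
Result: Saturday (2003-01-18)

Saturday


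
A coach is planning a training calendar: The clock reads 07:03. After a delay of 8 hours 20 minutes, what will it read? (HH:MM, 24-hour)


Start time: 07:03
Adding: 8 hours 20 minutes
Minutes: 3 + 20 = 23
Hours: 7 + 8 + 0 = 15
Result: 15:23

15:23


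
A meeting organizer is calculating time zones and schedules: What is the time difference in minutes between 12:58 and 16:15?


Start time: 12:58 = 778 minutes from midnight
End time: 16:15 = 975 minutes from midnight
Difference: 975 - 778 = 197 minutes
That is 3 hours and 17 minutes

197


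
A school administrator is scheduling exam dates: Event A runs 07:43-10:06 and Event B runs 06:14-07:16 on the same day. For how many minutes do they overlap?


Interval A: [463, 606] minutes from midnight
Interval B: [374, 436] minutes from midnight
Overlap start = max(463, 374) = 463
Overlap end = min(606, 436) = 436
End <= start, so the intervals do not overlap: 0 minutes

0


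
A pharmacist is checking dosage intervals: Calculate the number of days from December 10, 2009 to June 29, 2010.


Start date: 2009-12-10
End date: 2010-06-29
Dec 2009: +22 days
Jan 2010: +31 days
Feb 2010: +28 days
... (4 more months)
Total: 201 days

201


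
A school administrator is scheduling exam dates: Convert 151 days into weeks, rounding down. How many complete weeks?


Total days: 151
Days per week: 7
Division: 151 / 7 = 21 remainder 4
Complete weeks: 21
Remaining days: 4

21


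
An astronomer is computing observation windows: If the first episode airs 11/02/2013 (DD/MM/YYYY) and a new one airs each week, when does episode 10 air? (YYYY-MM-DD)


First occurrence: 2013-02-11 (occurrence 1)
Each occurrence is 7 days after the previous.
Occurrence 10 is 9 weeks after the first.
9 weeks = 63 days
2013-02-11 + 63 days = 2013-04-15

2013-04-15


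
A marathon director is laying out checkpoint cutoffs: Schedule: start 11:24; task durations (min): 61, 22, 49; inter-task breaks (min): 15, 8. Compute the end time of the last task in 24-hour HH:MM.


Start: 11:24 = 684 min from midnight
  after task 1 (61 min): 12:25
  after break (15 min): 12:40
  after task 2 (22 min): 13:02
  after break (8 min): 13:10
  after task 3 (49 min): 13:59
Total elapsed: 155 minutes
End time: 13:59

13:59


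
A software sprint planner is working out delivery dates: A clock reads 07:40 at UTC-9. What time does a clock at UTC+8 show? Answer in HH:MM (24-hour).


Local time: 07:40 at UTC-9 (offset -9h)
Target zone: UTC+8 (offset 8h)
Difference: 8 - (-9) = 17 hours
Calculation: 7 + (17) = 24
Wraparound: (24) mod 24 = 0
Result: 00:40

00:40


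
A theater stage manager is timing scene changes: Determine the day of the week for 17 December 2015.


Date: 2015-12-17
January 1, 2015 is a Thursday
Day of year: 351
Offset from Jan 1: 350 days
350 mod 7 = 0
Result: Thursday

Thursday


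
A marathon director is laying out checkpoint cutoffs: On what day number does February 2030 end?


Month: February
Year: 2030
2030 is not a leap year
February has 28 days
Total: 28 days

28


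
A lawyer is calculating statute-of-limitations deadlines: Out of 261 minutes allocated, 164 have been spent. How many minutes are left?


Total budget: 261 minutes
Time used: 164 minutes
Remaining: 261 - 164 = 97 minutes
Percent used: 62.8%
Percent remaining: 37.2%

97


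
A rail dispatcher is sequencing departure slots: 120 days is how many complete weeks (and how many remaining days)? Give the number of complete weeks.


Total days: 120
Days per week: 7
Division: 120 / 7 = 17 remainder 1
Complete weeks: 17
Remaining days: 1

17


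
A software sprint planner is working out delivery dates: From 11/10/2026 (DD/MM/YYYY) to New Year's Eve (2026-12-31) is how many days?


Start: October 11, 2026
End: December 31, 2026
Days left in October: 20
November: 30
December: 31
Sum of remaining months: 61
Total: 20 + 61 = 81

81


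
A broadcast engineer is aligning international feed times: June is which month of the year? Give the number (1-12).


Calendar month order:
5. May
6. June <--
7. July
June is month number 6

6


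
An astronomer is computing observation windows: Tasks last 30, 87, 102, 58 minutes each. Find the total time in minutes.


Durations: 30, 87, 102, 58
Running sum: 30
+ 87 = 117
+ 102 = 219
+ 58 = 277
Total duration: 277 minutes
That is 4 hours and 37 minutes

277


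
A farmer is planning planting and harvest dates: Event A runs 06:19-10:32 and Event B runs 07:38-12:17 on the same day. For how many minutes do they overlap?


Interval A: [379, 632] minutes from midnight
Interval B: [458, 737] minutes from midnight
Overlap start = max(379, 458) = 458
Overlap end = min(632, 737) = 632
Overlap = 632 - 458 = 174 minutes

174


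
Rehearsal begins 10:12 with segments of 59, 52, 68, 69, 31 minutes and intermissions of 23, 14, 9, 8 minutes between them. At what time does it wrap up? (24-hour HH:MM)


Start: 10:12 = 612 min from midnight
  after task 1 (59 min): 11:11
  after break (23 min): 11:34
  after task 2 (52 min): 12:26
  after break (14 min): 12:40
  after task 3 (68 min): 13:48
  after break (9 min): 13:57
  after task 4 (69 min): 15:06
  after break (8 min): 15:14
  after task 5 (31 min): 15:45
Total elapsed: 333 minutes
End time: 15:45

15:45


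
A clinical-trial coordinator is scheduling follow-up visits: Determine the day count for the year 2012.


Year: 2012
Check leap year rules:
Divisible by 4? Yes
Divisible by 100? No
2012 is a leap year
Days: 366

366


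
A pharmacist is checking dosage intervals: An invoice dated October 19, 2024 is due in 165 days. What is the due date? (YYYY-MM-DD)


Start: 2024-10-19
Adding 165 days
Days remaining in October: 12
After October: 153 days still to add
November 2024: 30 days, 123 remaining
December 2024: 31 days, 92 remaining
January 2025: 31 days, 61 remaining
February 2025: 28 days, 33 remaining
Result: 2025-04-02

2025-04-02


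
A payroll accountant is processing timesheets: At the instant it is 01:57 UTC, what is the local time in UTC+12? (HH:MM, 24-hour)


Local time: 01:57 at UTC (offset 0h)
Target zone: UTC+12 (offset 12h)
Difference: 12 - (0) = 12 hours
Calculation: 1 + (12) = 13
Result: 13:57

13:57


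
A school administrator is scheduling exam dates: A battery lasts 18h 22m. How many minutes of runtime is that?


Hours: 18
Extra minutes: 22
Minutes per hour: 60
Hours to minutes: 18 x 60 = 1080
Total: 1080 + 22 = 1102

1102


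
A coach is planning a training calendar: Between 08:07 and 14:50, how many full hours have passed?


Start: 08:07
End: 14:50
Hour difference: 14 - 8 = 6 hours
Minute difference: 50 - 7 = 43 minutes
Total minutes: 403
Complete hours: 403 / 60 = 6 (remainder 43)

6


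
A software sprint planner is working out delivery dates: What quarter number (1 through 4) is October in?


Month: October (month 10)
Q1: January-March (months 1-3)
Q2: April-June (months 4-6)
Q3: July-September (months 7-9)
Q4: October-December (months 10-12)
Month 10 falls in Q4

4


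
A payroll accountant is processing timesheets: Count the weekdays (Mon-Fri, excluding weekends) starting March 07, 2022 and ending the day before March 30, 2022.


Start: 2022-03-07 (Monday)
End (exclusive): 2022-03-30 (Wednesday)
Total calendar days: 23
Full weeks: 23 // 7 = 3 -> 15 weekdays
Remaining 2 days starting on Monday:
  Mon(w), Tue(w) -> 2 weekdays
Total business days: 15 + 2 = 17

17


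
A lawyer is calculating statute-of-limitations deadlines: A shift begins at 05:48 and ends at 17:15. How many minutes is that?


Start time: 05:48 = 348 minutes from midnight
End time: 17:15 = 1035 minutes from midnight
Difference: 1035 - 348 = 687 minutes
That is 11 hours and 27 minutes

687


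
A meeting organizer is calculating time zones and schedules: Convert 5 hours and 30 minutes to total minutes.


Hours: 5
Minutes: 30
Convert hours to minutes: 5 x 60 = 300
Add remaining minutes: 300 + 30 = 330

330


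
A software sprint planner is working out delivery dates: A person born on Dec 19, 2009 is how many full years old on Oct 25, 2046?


Birth: 2009-12-19
Reference: 2046-10-25
Year difference: 2046 - 2009 = 37
Has birthday (12-19) occurred by 10-25? No
Birthday not yet reached this year -> subtract 1
Age in full years: 36

36


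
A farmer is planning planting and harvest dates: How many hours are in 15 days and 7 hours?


Days: 15
Extra hours: 7
Hours per day: 24
Days to hours: 15 x 24 = 360
Total: 360 + 7 = 367

367


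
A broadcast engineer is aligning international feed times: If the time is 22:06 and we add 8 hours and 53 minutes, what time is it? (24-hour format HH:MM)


Start time: 22:06
Adding: 8 hours 53 minutes
Minutes: 6 + 53 = 59
Hours: 22 + 8 + 0 = 30
Hour wraparound: 30 mod 24 = 6
Result: 06:59

06:59


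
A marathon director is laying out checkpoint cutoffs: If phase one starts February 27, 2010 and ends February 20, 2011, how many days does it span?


Start date: 2010-02-27
End date: 2011-02-20
Feb 2010: +2 days
Mar 2010: +31 days
Apr 2010: +30 days
... (10 more months)
Total: 358 days

358


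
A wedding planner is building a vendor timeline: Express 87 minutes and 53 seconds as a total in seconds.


Minutes: 87
Seconds: 53
Convert minutes to seconds: 87 x 60 = 5220
Add remaining seconds: 5220 + 53 = 5273

5273


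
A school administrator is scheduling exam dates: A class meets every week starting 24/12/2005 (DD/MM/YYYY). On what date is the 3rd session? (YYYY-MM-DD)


First occurrence: 2005-12-24 (occurrence 1)
Each occurrence is 7 days after the previous.
Occurrence 3 is 2 weeks after the first.
2 weeks = 14 days
2005-12-24 + 14 days = 2006-01-07

2006-01-07


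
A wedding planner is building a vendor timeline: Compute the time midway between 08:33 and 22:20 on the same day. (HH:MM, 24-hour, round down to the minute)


Start time: 08:33 = 513 minutes from midnight
End time: 22:20 = 1340 minutes from midnight
Sum: 513 + 1340 = 1853
Midpoint: 1853 / 2 = 926 minutes
Convert: 926 / 60 = 15 hours, 26 minutes
Result: 15:26

15:26


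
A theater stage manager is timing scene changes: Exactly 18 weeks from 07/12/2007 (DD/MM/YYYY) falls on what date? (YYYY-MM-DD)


Start: 2007-12-07
Weeks to add: 18
Convert to days: 18 x 7 = 126 days
Add 126 days to 2007-12-07
Result: 2008-04-11

2008-04-11


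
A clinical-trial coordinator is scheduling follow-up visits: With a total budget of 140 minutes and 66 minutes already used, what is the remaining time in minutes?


Total budget: 140 minutes
Time used: 66 minutes
Remaining: 140 - 66 = 74 minutes
Percent used: 47.1%
Percent remaining: 52.9%

74


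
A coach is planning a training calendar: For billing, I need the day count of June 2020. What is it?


Month: June
Year: 2020
June is a 30-day month
Total: 30 days

30


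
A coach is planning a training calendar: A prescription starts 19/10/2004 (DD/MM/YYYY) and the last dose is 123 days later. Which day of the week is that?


Start: 2004-10-19 (Tuesday)
Step 1 - find target date: add 123 days
  2004-10-19 + 123 days = 2005-02-19
Step 2 - day of week:
  123 mod 7 = 4
  Tuesday + 4 days -> Saturday
Result: Saturday (2005-02-19)

Saturday


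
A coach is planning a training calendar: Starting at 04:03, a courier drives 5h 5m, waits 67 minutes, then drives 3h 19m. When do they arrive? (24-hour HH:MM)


Depart: 04:03
Leg 1: +305 min -> 09:08
Layover: +67 min -> 10:15
Leg 2: +199 min -> 13:34
Total travel: 571 minutes = 9h 31m
Arrival: 13:34

13:34


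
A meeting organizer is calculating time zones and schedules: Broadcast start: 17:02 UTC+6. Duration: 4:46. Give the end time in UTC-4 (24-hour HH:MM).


Start: 17:02 in UTC+6
Step 1 - add duration:
  minutes: 2 + 46 = 48
  hours: 17 + 4 + 0 = 21
  end in UTC+6: 21:48
Step 2 - convert UTC+6 -> UTC-4:
  offset difference: -4 - (6) = -10 hours
  21 + (-10) = 11 -> mod 24 = 11
Result: 11:48 in UTC-4

11:48


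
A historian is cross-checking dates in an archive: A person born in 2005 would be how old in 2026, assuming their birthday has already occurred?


Birth year: 2005
Current year: 2026
Age = current year - birth year
Age = 2026 - 2005 = 21

21


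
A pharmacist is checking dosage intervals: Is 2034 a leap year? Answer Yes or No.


Year: 2034
Divisible by 4? 2034 / 4 = 508.5 -> No
Not divisible by 4, so NOT a leap year

No


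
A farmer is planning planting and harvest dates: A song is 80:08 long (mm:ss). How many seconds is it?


Minutes: 80
Extra seconds: 8
Seconds per minute: 60
Minutes to seconds: 80 x 60 = 4800
Total: 4800 + 8 = 4808

4808


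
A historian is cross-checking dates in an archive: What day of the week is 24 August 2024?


Date: 2024-08-24
January 1, 2024 is a Monday
Day of year: 237
Offset from Jan 1: 236 days
236 mod 7 = 5
Result: Saturday

Saturday


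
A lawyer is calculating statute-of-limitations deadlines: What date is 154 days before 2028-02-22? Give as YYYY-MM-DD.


Start: 2028-02-22
Subtracting 154 days
Days already passed in February: 22
After going back through February: 132 more days to subtract
January 2028: 31 days, 101 remaining
December 2027: 31 days, 70 remaining
November 2027: 30 days, 40 remaining
October 2027: 31 days, 9 remaining
Result: 2027-09-21

2027-09-21


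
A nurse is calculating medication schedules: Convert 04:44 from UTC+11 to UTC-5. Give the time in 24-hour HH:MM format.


Local time: 04:44 at UTC+11 (offset 11h)
Target zone: UTC-5 (offset -5h)
Difference: -5 - (11) = -16 hours
Calculation: 4 + (-16) = -12
Wraparound: (-12) mod 24 = 12
Result: 12:44

12:44


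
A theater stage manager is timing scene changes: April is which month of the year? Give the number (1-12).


Calendar month order:
3. March
4. April <--
5. May
April is month number 4

4


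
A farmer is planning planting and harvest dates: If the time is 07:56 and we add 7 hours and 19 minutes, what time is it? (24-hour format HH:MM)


Start time: 07:56
Adding: 7 hours 19 minutes
Minutes: 56 + 19 = 75
Minute overflow: 75 >= 60, so carry 1 hour, minutes = 15
Hours: 7 + 7 + 1 = 15
Result: 15:15

15:15


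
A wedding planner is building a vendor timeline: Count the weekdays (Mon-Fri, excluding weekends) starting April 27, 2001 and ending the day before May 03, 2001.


Start: 2001-04-27 (Friday)
End (exclusive): 2001-05-03 (Thursday)
Total calendar days: 6
Full weeks: 6 // 7 = 0 -> 0 weekdays
Remaining 6 days starting on Friday:
  Fri(w), Sat(-), Sun(-), Mon(w), Tue(w), Wed(w) -> 4 weekdays
Total business days: 0 + 4 = 4

4


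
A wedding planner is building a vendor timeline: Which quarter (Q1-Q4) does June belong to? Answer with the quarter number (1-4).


Month: June (month 6)
Q1: January-March (months 1-3)
Q2: April-June (months 4-6)
Q3: July-September (months 7-9)
Q4: October-December (months 10-12)
Month 6 falls in Q2

2


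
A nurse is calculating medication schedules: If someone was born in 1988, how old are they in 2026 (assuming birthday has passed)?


Birth year: 1988
Current year: 2026
Age = current year - birth year
Age = 2026 - 1988 = 38

38


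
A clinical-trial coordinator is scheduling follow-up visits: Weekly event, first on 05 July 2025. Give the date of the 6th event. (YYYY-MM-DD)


First occurrence: 2025-07-05 (occurrence 1)
Each occurrence is 7 days after the previous.
Occurrence 6 is 5 weeks after the first.
5 weeks = 35 days
2025-07-05 + 35 days = 2025-08-09

2025-08-09


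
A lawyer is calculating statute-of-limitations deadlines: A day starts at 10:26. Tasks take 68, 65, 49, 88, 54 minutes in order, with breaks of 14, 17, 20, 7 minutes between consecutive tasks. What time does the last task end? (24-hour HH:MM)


Start: 10:26 = 626 min from midnight
  after task 1 (68 min): 11:34
  after break (14 min): 11:48
  after task 2 (65 min): 12:53
  after break (17 min): 13:10
  after task 3 (49 min): 13:59
  after break (20 min): 14:19
  after task 4 (88 min): 15:47
  after break (7 min): 15:54
  after task 5 (54 min): 16:48
Total elapsed: 382 minutes
End time: 16:48

16:48


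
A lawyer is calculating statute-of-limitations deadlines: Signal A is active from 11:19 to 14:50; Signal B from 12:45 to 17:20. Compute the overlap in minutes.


Interval A: [679, 890] minutes from midnight
Interval B: [765, 1040] minutes from midnight
Overlap start = max(679, 765) = 765
Overlap end = min(890, 1040) = 890
Overlap = 890 - 765 = 125 minutes

125


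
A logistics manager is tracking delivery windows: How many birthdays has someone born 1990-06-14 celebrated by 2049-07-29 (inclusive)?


Birth: 1990-06-14
Reference: 2049-07-29
Year difference: 2049 - 1990 = 59
Has birthday (06-14) occurred by 07-29? Yes
Age in full years: 59

59


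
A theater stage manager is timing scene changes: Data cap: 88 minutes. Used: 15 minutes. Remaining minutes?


Total budget: 88 minutes
Time used: 15 minutes
Remaining: 88 - 15 = 73 minutes
Percent used: 17.0%
Percent remaining: 83.0%

73


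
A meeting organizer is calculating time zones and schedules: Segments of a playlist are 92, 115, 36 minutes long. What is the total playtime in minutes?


Durations: 92, 115, 36
Running sum: 92
+ 115 = 207
+ 36 = 243
Total duration: 243 minutes
That is 4 hours and 3 minutes

243


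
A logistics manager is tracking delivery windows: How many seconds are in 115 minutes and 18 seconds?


Minutes: 115
Seconds: 18
Convert minutes to seconds: 115 x 60 = 6900
Add remaining seconds: 6900 + 18 = 6918

6918


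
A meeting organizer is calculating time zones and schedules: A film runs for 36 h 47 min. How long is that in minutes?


Hours: 36
Minutes: 47
Convert hours to minutes: 36 x 60 = 2160
Add remaining minutes: 2160 + 47 = 2207

2207


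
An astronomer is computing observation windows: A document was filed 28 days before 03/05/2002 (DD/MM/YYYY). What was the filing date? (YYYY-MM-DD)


Start: 2002-05-03
Subtracting 28 days
Days already passed in May: 3
After going back through May: 25 more days to subtract
April 2002 has 30 days, need 25
Result: 2002-04-05

2002-04-05


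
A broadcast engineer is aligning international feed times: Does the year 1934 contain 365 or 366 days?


Year: 1934
Check leap year rules:
Divisible by 4? No
1934 is not a leap year
Days: 365

365


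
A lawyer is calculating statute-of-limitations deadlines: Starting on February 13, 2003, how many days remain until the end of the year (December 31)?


Start: February 13, 2003
End: December 31, 2003
Days left in February: 15
March: 31
April: 30
May: 31
June: 30
... plus remaining months
Sum of remaining months: 306
Total: 15 + 306 = 321

321


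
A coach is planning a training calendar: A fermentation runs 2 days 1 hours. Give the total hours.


Days: 2
Extra hours: 1
Hours per day: 24
Days to hours: 2 x 24 = 48
Total: 48 + 1 = 49

49


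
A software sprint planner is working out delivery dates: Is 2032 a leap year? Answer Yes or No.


Year: 2032
Divisible by 4? 2032 / 4 = 508.0 -> Yes
Divisible by 100? 2032 / 100 = 20.32 -> No
Divisible by 4 but not 100, so it IS a leap year

Yes


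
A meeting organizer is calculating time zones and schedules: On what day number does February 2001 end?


Month: February
Year: 2001
2001 is not a leap year
February has 28 days
Total: 28 days

28


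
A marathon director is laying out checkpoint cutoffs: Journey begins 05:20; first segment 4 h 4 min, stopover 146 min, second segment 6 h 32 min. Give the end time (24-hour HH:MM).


Depart: 05:20
Leg 1: +244 min -> 09:24
Layover: +146 min -> 11:50
Leg 2: +392 min -> 18:22
Total travel: 782 minutes = 13h 2m
Arrival: 18:22

18:22


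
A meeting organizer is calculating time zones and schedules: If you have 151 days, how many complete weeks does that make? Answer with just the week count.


Total days: 151
Days per week: 7
Division: 151 / 7 = 21 remainder 4
Complete weeks: 21
Remaining days: 4

21


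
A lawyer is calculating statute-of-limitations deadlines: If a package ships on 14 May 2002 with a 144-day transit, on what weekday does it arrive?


Start: 2002-05-14 (Tuesday)
Step 1 - find target date: add 144 days
  2002-05-14 + 144 days = 2002-10-05
Step 2 - day of week:
  144 mod 7 = 4
  Tuesday + 4 days -> Saturday
Result: Saturday (2002-10-05)

Saturday


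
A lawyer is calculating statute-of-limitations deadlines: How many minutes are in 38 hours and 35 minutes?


Hours: 38
Extra minutes: 35
Minutes per hour: 60
Hours to minutes: 38 x 60 = 2280
Total: 2280 + 35 = 2315

2315


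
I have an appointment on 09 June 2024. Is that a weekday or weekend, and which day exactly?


Date: 2024-06-09
January 1, 2024 is a Monday
Day of year: 161
Offset from Jan 1: 160 days
160 mod 7 = 6
Result: Sunday

Sunday


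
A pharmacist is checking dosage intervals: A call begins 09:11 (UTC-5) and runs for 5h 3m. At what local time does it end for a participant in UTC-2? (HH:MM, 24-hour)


Start: 09:11 in UTC-5
Step 1 - add duration:
  minutes: 11 + 3 = 14
  hours: 9 + 5 + 0 = 14
  end in UTC-5: 14:14
Step 2 - convert UTC-5 -> UTC-2:
  offset difference: -2 - (-5) = 3 hours
  14 + (3) = 17 -> mod 24 = 17
Result: 17:14 in UTC-2

17:14


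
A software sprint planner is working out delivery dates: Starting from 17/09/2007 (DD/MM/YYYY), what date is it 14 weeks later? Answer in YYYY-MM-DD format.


Start: 2007-09-17
Weeks to add: 14
Convert to days: 14 x 7 = 98 days
Add 98 days to 2007-09-17
Result: 2007-12-24

2007-12-24


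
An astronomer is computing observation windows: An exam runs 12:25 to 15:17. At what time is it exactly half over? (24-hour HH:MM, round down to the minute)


Start time: 12:25 = 745 minutes from midnight
End time: 15:17 = 917 minutes from midnight
Sum: 745 + 917 = 1662
Midpoint: 1662 / 2 = 831 minutes
Convert: 831 / 60 = 13 hours, 51 minutes
Result: 13:51

13:51


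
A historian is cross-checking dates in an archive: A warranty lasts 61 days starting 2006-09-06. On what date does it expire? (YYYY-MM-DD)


Start: 2006-09-06
Adding 61 days
Days remaining in September: 24
After September: 37 days still to add
October 2006: 31 days, 6 remaining
November 2006 has 30 days, need 6
Result: 2006-11-06

2006-11-06


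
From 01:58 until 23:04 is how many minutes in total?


Start time: 01:58 = 118 minutes from midnight
End time: 23:04 = 1384 minutes from midnight
Difference: 1384 - 118 = 1266 minutes
That is 21 hours and 6 minutes

1266


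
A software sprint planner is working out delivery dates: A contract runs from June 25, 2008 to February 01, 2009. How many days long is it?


Start date: 2008-06-25
End date: 2009-02-01
Jun 2008: +6 days
Jul 2008: +31 days
Aug 2008: +31 days
... (5 more months)
Total: 221 days

221


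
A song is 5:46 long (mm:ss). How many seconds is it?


Minutes: 5
Extra seconds: 46
Seconds per minute: 60
Minutes to seconds: 5 x 60 = 300
Total: 300 + 46 = 346

346


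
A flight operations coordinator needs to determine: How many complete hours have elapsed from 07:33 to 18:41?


Start: 07:33
End: 18:41
Hour difference: 18 - 7 = 11 hours
Minute difference: 41 - 33 = 8 minutes
Total minutes: 668
Complete hours: 668 / 60 = 11 (remainder 8)

11


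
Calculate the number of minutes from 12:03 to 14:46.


Start time: 12:03 = 723 minutes from midnight
End time: 14:46 = 886 minutes from midnight
Difference: 886 - 723 = 163 minutes
That is 2 hours and 43 minutes

163


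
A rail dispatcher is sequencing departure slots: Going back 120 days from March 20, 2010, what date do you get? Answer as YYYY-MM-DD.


Start: 2010-03-20
Subtracting 120 days
Days already passed in March: 20
After going back through March: 100 more days to subtract
February 2010: 28 days, 72 remaining
January 2010: 31 days, 41 remaining
December 2009: 31 days, 10 remaining
November 2009 has 30 days, need 10
Result: 2009-11-20

2009-11-20


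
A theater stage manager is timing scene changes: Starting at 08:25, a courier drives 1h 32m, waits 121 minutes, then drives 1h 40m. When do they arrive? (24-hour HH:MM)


Depart: 08:25
Leg 1: +92 min -> 09:57
Layover: +121 min -> 11:58
Leg 2: +100 min -> 13:38
Total travel: 313 minutes = 5h 13m
Arrival: 13:38

13:38


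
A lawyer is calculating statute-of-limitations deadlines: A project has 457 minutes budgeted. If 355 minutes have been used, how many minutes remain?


Total budget: 457 minutes
Time used: 355 minutes
Remaining: 457 - 355 = 102 minutes
Percent used: 77.7%
Percent remaining: 22.3%

102


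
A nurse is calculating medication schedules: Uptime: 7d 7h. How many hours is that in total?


Days: 7
Extra hours: 7
Hours per day: 24
Days to hours: 7 x 24 = 168
Total: 168 + 7 = 175

175


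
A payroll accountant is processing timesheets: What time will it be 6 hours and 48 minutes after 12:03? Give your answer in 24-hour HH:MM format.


Start time: 12:03
Adding: 6 hours 48 minutes
Minutes: 3 + 48 = 51
Hours: 12 + 6 + 0 = 18
Result: 18:51

18:51


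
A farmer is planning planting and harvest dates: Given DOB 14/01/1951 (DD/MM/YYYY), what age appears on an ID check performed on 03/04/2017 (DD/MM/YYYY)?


Birth: 1951-01-14
Reference: 2017-04-03
Year difference: 2017 - 1951 = 66
Has birthday (01-14) occurred by 04-03? Yes
Age in full years: 66

66


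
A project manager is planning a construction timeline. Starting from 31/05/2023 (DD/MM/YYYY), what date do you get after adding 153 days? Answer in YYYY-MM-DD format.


Start: 2023-05-31
Adding 153 days
Days remaining in May: 0
After May: 153 days still to add
June 2023: 30 days, 123 remaining
July 2023: 31 days, 92 remaining
August 2023: 31 days, 61 remaining
September 2023: 30 days, 31 remaining
Result: 2023-10-31

2023-10-31


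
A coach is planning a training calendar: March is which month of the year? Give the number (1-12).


Calendar month order:
2. February
3. March <--
4. April
March is month number 3

3


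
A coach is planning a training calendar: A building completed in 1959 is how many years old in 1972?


Birth year: 1959
Current year: 1972
Age = current year - birth year
Age = 1972 - 1959 = 13

13


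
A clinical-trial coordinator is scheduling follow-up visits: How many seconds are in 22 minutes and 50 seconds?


Minutes: 22
Seconds: 50
Convert minutes to seconds: 22 x 60 = 1320
Add remaining seconds: 1320 + 50 = 1370

1370


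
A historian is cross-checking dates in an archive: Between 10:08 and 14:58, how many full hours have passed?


Start: 10:08
End: 14:58
Hour difference: 14 - 10 = 4 hours
Minute difference: 58 - 8 = 50 minutes
Total minutes: 290
Complete hours: 290 / 60 = 4 (remainder 50)

4


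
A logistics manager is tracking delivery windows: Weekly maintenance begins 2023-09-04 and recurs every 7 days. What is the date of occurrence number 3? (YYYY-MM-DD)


First occurrence: 2023-09-04 (occurrence 1)
Each occurrence is 7 days after the previous.
Occurrence 3 is 2 weeks after the first.
2 weeks = 14 days
2023-09-04 + 14 days = 2023-09-18

2023-09-18


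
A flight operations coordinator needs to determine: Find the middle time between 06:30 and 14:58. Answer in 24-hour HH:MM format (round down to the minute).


Start time: 06:30 = 390 minutes from midnight
End time: 14:58 = 898 minutes from midnight
Sum: 390 + 898 = 1288
Midpoint: 1288 / 2 = 644 minutes
Convert: 644 / 60 = 10 hours, 44 minutes
Result: 10:44

10:44


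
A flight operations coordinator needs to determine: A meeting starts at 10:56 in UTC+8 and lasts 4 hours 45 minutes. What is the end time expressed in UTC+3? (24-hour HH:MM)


Start: 10:56 in UTC+8
Step 1 - add duration:
  minutes: 56 + 45 = 101 (carry 1h)
  hours: 10 + 4 + 1 = 15
  end in UTC+8: 15:41
Step 2 - convert UTC+8 -> UTC+3:
  offset difference: 3 - (8) = -5 hours
  15 + (-5) = 10 -> mod 24 = 10
Result: 10:41 in UTC+3

10:41


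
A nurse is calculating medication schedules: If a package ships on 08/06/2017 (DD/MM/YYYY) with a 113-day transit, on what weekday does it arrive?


Start: 2017-06-08 (Thursday)
Step 1 - find target date: add 113 days
  2017-06-08 + 113 days = 2017-09-29
Step 2 - day of week:
  113 mod 7 = 1
  Thursday + 1 days -> Friday
Result: Friday (2017-09-29)

Friday


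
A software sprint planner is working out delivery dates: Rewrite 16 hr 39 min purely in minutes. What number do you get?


Hours: 16
Extra minutes: 39
Minutes per hour: 60
Hours to minutes: 16 x 60 = 960
Total: 960 + 39 = 999

999
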